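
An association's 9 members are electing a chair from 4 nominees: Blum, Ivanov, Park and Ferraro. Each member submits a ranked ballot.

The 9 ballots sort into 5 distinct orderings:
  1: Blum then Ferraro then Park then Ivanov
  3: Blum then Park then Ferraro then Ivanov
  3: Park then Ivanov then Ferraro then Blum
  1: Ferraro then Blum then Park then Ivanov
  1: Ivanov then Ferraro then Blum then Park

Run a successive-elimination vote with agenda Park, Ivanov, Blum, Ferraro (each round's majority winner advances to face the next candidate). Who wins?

Round 1: Park vs Ivanov — 8–1, Park advances.
Round 2: Park vs Blum — 3–6, Blum advances.
Round 3: Blum vs Ferraro — 4–5, Ferraro advances.
Ferraro survives the agenda.

Ferraro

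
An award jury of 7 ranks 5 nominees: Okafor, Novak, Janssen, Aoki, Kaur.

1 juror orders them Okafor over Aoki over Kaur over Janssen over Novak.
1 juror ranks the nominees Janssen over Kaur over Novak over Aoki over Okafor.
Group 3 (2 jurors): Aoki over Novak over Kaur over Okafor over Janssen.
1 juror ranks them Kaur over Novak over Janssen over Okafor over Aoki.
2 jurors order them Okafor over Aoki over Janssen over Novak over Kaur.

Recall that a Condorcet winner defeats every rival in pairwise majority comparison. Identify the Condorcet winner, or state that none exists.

Pairwise majorities:
Okafor vs Novak: 3 to 4, Novak.
Okafor vs Janssen: 5 to 2, Okafor.
Okafor vs Aoki: Okafor, 4–3.
Okafor vs Kaur: Okafor is ranked higher on 1+2 = 3 ballots, Kaur on 4. Kaur wins 4–3.
Novak–Janssen: Janssen 4–3.
Novak vs Aoki: 1+1 = 2 for Novak, 5 for Aoki — Aoki by 5–2.
Novak–Kaur: Novak 4–3.
Janssen vs Aoki: Aoki wins 5–2.
Janssen vs Kaur: Kaur wins 4–3.
Aoki vs Kaur: Aoki, 5–2.
Each nominee drops at least one matchup (Okafor loses to Novak; Novak loses to Janssen; Janssen loses to Okafor; Aoki loses to Okafor; Kaur loses to Novak); the cycle Okafor → Janssen → Novak → Okafor rules out a Condorcet winner.

none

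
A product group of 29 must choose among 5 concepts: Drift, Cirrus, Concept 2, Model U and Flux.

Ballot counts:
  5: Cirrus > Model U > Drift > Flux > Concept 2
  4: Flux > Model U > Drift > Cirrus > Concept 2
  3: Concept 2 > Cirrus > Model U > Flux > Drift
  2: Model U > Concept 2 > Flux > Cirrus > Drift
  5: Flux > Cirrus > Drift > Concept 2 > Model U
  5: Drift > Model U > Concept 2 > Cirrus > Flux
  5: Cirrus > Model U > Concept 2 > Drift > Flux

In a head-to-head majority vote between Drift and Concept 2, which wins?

Ballots ranking Drift above Concept 2: 5 + 4 + 5 + 5 = 19.
Ballots ranking Concept 2 above Drift: 29 − 19 = 10.
Drift wins the head-to-head 19–10.

Drift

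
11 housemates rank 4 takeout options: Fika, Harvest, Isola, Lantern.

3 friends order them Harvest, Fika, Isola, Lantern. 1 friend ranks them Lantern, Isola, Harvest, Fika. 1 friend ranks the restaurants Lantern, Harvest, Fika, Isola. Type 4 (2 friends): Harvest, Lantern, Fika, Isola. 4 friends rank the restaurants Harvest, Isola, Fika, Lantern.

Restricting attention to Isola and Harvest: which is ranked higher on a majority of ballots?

Ballots ranking Isola above Harvest: 1.
Ballots ranking Harvest above Isola: 11 − 1 = 10.
Harvest wins the head-to-head 10–1.

Harvest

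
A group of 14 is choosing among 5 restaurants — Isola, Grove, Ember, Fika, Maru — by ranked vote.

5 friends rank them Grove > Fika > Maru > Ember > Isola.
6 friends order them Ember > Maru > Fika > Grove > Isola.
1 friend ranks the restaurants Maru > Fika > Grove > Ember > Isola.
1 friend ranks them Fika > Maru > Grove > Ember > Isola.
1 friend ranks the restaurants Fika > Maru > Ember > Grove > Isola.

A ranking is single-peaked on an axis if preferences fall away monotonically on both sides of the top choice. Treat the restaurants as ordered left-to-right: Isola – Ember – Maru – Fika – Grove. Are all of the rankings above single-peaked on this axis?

Axis positions: Isola=1, Ember=2, Maru=3, Fika=4, Grove=5.
Type 1 (peak Grove at position 5): ranking walks positions 5-4-3-2-1, expanding outward from the peak — single-peaked.
Type 2 (peak Ember at position 2): ranking walks positions 2-3-4-5-1, expanding outward from the peak — single-peaked.
Type 3 (peak Maru at position 3): ranking walks positions 3-4-5-2-1, expanding outward from the peak — single-peaked.
Type 4 (peak Fika at position 4): ranking walks positions 4-3-5-2-1, expanding outward from the peak — single-peaked.
Type 5 (peak Fika at position 4): ranking walks positions 4-3-2-5-1, expanding outward from the peak — single-peaked.
Every ranking is single-peaked on this axis.

yes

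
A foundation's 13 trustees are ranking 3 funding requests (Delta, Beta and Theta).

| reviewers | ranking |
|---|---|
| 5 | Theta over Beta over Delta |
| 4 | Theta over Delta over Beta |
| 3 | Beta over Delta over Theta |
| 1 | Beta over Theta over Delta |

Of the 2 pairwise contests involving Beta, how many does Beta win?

1

Beta against each rival (13 reviewers):
Beta vs Delta: Beta, 9–4.
Beta vs Theta: Theta wins 9–4.
Beta beats Delta; loses to Theta — 1 pairwise win.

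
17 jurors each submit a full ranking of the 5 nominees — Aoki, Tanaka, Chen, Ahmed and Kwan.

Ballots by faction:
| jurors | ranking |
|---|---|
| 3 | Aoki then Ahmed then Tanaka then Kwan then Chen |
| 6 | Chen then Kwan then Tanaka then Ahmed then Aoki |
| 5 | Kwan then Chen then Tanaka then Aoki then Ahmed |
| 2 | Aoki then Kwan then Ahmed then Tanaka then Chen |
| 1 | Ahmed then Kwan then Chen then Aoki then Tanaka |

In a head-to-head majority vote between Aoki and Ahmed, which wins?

Ballots ranking Aoki above Ahmed: 3 + 5 + 2 = 10.
Ballots ranking Ahmed above Aoki: 17 − 10 = 7.
Aoki wins the head-to-head 10–7.

Aoki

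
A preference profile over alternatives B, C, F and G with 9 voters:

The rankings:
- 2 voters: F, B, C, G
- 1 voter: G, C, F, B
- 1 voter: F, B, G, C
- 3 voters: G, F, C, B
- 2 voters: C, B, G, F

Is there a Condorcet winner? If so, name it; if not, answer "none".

none

Head-to-head results (9 voters):
B vs C: C wins 6–3.
B vs F: F wins 7–2.
B vs G: B wins 5–4.
C–F: F 6–3.
C vs G: G, 5–4.
F vs G: G, 6–3.
Each alternative drops at least one matchup (B loses to C; C loses to F; F loses to G; G loses to B); the cycle B → G → C → B rules out a Condorcet winner.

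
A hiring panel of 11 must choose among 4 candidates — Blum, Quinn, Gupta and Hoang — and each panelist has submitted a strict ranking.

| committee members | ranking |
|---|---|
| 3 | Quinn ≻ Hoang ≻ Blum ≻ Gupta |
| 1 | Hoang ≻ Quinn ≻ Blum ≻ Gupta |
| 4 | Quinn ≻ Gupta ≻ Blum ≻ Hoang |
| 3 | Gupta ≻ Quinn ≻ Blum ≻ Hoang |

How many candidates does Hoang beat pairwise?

Hoang against each rival (11 committee members):
Hoang vs Blum: Hoang preferred on 3+1 = 4 ballots; Blum wins 7–4.
Hoang vs Quinn: Quinn, 10–1.
Hoang vs Gupta: Hoang preferred on 3+1 = 4 ballots; Gupta wins 7–4.
Hoang beats no one; loses to Blum, Quinn, Gupta — 0 pairwise wins.

0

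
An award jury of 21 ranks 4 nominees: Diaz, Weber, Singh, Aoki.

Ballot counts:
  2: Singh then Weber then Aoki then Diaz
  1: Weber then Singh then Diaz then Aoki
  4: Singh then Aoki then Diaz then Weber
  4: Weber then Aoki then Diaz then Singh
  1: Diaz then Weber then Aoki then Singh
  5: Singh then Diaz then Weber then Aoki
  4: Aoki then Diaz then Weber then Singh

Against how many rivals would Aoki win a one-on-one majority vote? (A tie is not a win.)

Aoki against each rival (21 jurors):
Aoki vs Diaz: 2+4+4+4 = 14 for Aoki, 7 for Diaz — Aoki by 14–7.
Aoki–Weber: Weber 13–8.
Aoki vs Singh: Singh, 12–9.
Aoki beats Diaz; loses to Weber, Singh — 1 pairwise win.

1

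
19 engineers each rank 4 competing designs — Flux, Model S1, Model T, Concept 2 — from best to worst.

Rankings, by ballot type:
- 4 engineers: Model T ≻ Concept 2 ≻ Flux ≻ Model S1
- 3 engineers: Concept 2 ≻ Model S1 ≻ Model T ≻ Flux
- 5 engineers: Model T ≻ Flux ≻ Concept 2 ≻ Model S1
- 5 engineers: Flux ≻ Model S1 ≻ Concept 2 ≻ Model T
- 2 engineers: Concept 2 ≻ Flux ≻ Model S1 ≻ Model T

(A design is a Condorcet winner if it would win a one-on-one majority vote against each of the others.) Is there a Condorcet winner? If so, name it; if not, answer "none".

none

Head-to-head results (19 engineers):
Flux vs Model S1: 16 to 3, Flux.
Flux vs Model T: Flux preferred on 5+2 = 7 ballots; Model T wins 12–7.
Flux vs Concept 2: Flux is ranked higher on 5+5 = 10 ballots, Concept 2 on 9. Flux wins 10–9.
Model S1 vs Model T: 10 to 9, Model S1.
Model S1 vs Concept 2: Model S1 preferred on 5 ballots; Concept 2 wins 14–5.
Model T vs Concept 2: Model T preferred on 4+5 = 9 ballots; Concept 2 wins 10–9.
Each design drops at least one matchup (Flux loses to Model T; Model S1 loses to Flux; Model T loses to Model S1; Concept 2 loses to Flux); the cycle Flux > Model S1 > Model T > Flux rules out a Condorcet winner.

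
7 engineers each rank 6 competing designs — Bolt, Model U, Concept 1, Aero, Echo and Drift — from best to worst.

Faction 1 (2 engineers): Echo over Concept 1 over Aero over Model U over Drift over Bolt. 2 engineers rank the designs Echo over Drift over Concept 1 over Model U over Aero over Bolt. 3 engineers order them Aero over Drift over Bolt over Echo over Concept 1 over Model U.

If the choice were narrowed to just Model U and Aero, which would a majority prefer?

Ballots ranking Model U above Aero: 2.
Ballots ranking Aero above Model U: 7 − 2 = 5.
Aero wins the head-to-head 5–2.

Aero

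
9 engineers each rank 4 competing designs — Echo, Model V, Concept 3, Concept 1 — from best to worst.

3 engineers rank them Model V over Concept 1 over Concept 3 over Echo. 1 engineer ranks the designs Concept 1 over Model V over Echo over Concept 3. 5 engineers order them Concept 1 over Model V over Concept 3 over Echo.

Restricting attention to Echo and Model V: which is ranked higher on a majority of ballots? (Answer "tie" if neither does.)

Model V

No ballot ranks Echo above Model V: 0.
Ballots ranking Model V above Echo: 9 − 0 = 9.
Model V wins the head-to-head 9–0.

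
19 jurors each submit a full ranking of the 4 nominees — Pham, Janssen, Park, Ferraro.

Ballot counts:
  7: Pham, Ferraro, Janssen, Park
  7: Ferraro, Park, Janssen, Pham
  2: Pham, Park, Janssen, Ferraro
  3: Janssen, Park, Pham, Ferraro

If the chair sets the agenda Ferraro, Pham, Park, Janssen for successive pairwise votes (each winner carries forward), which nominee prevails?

Janssen

Round 1: Ferraro vs Pham — 7–12, Pham advances.
Round 2: Pham vs Park — 9–10, Park advances.
Round 3: Park vs Janssen — 9–10, Janssen advances.
Janssen survives the agenda.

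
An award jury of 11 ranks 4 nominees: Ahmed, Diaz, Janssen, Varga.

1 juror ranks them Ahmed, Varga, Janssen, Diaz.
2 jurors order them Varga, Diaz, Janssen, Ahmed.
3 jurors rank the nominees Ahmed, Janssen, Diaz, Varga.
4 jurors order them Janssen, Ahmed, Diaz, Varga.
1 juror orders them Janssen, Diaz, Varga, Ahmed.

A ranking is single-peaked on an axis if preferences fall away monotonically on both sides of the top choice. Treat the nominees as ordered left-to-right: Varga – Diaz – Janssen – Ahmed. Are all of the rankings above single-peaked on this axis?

Axis positions: Varga=1, Diaz=2, Janssen=3, Ahmed=4.
Bloc 1: ranking walks positions 4-1-3-2; Varga is ranked above Janssen even though Janssen lies between Varga and the peak Ahmed on the axis — preferences dip and rise again. Not single-peaked.
Bloc 2 (peak Varga at position 1): ranking walks positions 1-2-3-4, expanding outward from the peak — single-peaked.
Bloc 3 (peak Ahmed at position 4): ranking walks positions 4-3-2-1, expanding outward from the peak — single-peaked.
Bloc 4 (peak Janssen at position 3): ranking walks positions 3-4-2-1, expanding outward from the peak — single-peaked.
Bloc 5 (peak Janssen at position 3): ranking walks positions 3-2-1-4, expanding outward from the peak — single-peaked.
Bloc 1 violates single-peakedness, so the profile is not single-peaked on this axis.

no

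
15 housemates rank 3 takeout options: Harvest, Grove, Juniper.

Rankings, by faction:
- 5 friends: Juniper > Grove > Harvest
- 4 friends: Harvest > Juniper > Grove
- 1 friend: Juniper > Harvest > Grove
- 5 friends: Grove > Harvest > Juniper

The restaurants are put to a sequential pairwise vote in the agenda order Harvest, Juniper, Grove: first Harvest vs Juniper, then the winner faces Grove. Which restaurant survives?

Grove

Round 1: Harvest vs Juniper — 9–6, Harvest advances.
Round 2: Harvest vs Grove — 5–10, Grove advances.
Grove survives the agenda.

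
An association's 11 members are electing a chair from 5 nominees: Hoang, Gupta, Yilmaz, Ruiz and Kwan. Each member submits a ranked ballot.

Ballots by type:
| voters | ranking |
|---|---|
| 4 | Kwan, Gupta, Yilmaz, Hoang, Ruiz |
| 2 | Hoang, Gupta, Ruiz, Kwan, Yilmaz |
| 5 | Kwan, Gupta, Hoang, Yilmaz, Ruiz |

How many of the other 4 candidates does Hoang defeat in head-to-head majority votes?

Hoang against each rival (11 voters):
Hoang vs Gupta: 2 to 9, Gupta.
Hoang vs Yilmaz: Hoang is ranked higher on 2+5 = 7 ballots, Yilmaz on 4. Hoang wins 7–4.
Hoang vs Ruiz: Hoang, 11–0.
Hoang vs Kwan: 2 for Hoang, 9 for Kwan — Kwan by 9–2.
Hoang beats Yilmaz, Ruiz; loses to Gupta, Kwan — 2 pairwise wins.

2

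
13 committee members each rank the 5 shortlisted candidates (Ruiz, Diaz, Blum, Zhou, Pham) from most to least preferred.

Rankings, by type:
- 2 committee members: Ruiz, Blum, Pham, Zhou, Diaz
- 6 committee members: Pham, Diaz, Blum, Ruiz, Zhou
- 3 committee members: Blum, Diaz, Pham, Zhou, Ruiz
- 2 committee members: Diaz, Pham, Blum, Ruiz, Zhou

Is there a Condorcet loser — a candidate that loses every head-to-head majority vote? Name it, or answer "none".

Zhou

Head-to-head results (13 committee members):
Ruiz vs Diaz: 2 to 11, Diaz.
Ruiz–Blum: Blum 11–2.
Ruiz vs Zhou: Ruiz wins 10–3.
Ruiz vs Pham: Pham wins 11–2.
Diaz–Blum: Diaz 8–5.
Diaz–Zhou: Diaz 11–2.
Diaz–Pham: Pham 8–5.
Blum vs Zhou: 2+6+3+2 = 13 for Blum, 0 for Zhou — Blum by 13–0.
Blum vs Pham: 5 to 8, Pham.
Zhou vs Pham: Zhou is ranked higher on 0 ballots, Pham on 13. Pham wins 13–0.
Only Zhou has no wins; Zhou is the Condorcet loser.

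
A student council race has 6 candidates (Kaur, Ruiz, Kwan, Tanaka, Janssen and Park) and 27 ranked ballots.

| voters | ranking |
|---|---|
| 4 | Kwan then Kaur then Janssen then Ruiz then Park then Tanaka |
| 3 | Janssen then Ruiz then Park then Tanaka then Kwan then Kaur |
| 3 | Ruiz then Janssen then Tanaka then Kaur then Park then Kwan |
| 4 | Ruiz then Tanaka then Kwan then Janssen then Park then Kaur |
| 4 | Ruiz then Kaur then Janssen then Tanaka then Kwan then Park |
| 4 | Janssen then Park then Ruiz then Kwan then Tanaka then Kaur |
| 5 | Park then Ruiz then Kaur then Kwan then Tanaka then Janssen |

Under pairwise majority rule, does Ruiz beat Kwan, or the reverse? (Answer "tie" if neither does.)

Ruiz

Ballots ranking Ruiz above Kwan: 3 + 3 + 4 + 4 + 4 + 5 = 23.
Ballots ranking Kwan above Ruiz: 27 − 23 = 4.
Ruiz wins the head-to-head 23–4.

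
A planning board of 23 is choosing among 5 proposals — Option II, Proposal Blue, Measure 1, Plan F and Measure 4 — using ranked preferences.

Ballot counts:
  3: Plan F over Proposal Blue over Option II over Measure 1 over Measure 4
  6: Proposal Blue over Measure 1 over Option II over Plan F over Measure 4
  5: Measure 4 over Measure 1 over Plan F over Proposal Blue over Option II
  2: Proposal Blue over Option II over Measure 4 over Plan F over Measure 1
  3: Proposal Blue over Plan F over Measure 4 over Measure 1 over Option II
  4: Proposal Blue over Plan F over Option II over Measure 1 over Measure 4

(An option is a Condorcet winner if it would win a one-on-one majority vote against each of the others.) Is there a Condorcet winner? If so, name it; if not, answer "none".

Proposal Blue

Head-to-head results (23 council members):
Option II vs Proposal Blue: Proposal Blue wins 23–0.
Option II–Measure 1: Measure 1 14–9.
Option II vs Plan F: Plan F, 15–8.
Option II vs Measure 4: Option II, 15–8.
Proposal Blue vs Measure 1: Proposal Blue preferred on 3+6+2+3+4 = 18 ballots; Proposal Blue wins 18–5.
Proposal Blue vs Plan F: Proposal Blue, 15–8.
Proposal Blue vs Measure 4: 3+6+2+3+4 = 18 for Proposal Blue, 5 for Measure 4 — Proposal Blue by 18–5.
Measure 1 vs Plan F: 11 to 12, Plan F.
Measure 1 vs Measure 4: Measure 1, 13–10.
Plan F–Measure 4: Plan F 16–7.
Only Proposal Blue has no losses; Proposal Blue is the Condorcet winner.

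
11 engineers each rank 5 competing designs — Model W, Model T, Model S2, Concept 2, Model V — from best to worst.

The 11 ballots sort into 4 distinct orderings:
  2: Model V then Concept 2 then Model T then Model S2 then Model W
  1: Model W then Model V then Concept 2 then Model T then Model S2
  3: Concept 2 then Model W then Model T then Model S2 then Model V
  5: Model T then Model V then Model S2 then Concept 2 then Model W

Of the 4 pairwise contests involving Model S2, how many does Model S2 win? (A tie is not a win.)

Model S2 against each rival (11 engineers):
Model S2 vs Model W: Model S2, 7–4.
Model S2 vs Model T: Model T, 11–0.
Model S2 vs Concept 2: 5 for Model S2, 6 for Concept 2 — Concept 2 by 6–5.
Model S2 vs Model V: Model V, 8–3.
Model S2 beats Model W; loses to Model T, Concept 2, Model V — 1 pairwise win.

1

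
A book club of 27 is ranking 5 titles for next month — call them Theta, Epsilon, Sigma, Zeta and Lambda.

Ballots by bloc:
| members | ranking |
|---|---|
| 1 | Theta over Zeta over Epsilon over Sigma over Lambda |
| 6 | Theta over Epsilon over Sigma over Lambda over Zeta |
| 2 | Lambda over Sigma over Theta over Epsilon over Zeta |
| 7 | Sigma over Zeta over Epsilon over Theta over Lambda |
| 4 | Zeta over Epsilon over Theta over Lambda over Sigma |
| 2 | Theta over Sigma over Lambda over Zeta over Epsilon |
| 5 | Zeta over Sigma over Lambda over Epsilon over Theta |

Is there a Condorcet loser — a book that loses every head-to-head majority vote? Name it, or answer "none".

Lambda

Pairwise majorities:
Theta–Epsilon: Epsilon 16–11.
Theta vs Sigma: Theta is ranked higher on 1+6+4+2 = 13 ballots, Sigma on 14. Sigma wins 14–13.
Theta–Zeta: Zeta 16–11.
Theta–Lambda: Theta 20–7.
Epsilon vs Sigma: 11 to 16, Sigma.
Epsilon–Zeta: Zeta 19–8.
Epsilon vs Lambda: Epsilon wins 18–9.
Sigma vs Zeta: 17 to 10, Sigma.
Sigma vs Lambda: Sigma, 21–6.
Zeta vs Lambda: Zeta wins 17–10.
Lambda is beaten in every head-to-head and is the Condorcet loser.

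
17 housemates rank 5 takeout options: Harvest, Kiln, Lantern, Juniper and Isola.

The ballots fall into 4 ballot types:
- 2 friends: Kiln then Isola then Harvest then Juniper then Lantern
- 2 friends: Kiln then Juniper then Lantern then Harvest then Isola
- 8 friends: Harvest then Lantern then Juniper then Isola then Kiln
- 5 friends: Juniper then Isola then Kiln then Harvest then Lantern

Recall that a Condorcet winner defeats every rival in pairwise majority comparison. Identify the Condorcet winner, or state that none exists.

none

Pairwise majorities:
Harvest vs Kiln: Kiln wins 9–8.
Harvest vs Lantern: Harvest, 15–2.
Harvest vs Juniper: 10 to 7, Harvest.
Harvest–Isola: Harvest 10–7.
Kiln vs Lantern: Kiln preferred on 2+2+5 = 9 ballots; Kiln wins 9–8.
Kiln vs Juniper: Kiln is ranked higher on 2+2 = 4 ballots, Juniper on 13. Juniper wins 13–4.
Kiln–Isola: Isola 13–4.
Lantern vs Juniper: 8 for Lantern, 9 for Juniper — Juniper by 9–8.
Lantern vs Isola: Lantern is ranked higher on 2+8 = 10 ballots, Isola on 7. Lantern wins 10–7.
Juniper–Isola: Juniper 15–2.
Every restaurant loses at least once (Harvest loses to Kiln; Kiln loses to Juniper; Lantern loses to Harvest; Juniper loses to Harvest; Isola loses to Harvest). The majority relation contains the cycle Harvest > Juniper > Kiln > Harvest, so there is no Condorcet winner.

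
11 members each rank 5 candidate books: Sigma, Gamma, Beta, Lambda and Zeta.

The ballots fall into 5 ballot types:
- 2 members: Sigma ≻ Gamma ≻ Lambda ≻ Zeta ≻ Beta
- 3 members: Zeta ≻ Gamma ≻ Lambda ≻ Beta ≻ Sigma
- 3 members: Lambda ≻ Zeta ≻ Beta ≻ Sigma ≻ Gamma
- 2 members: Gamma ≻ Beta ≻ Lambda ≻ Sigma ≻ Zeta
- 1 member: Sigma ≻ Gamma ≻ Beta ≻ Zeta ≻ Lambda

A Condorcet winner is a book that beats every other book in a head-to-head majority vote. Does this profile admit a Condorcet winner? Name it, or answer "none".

Check each pair by majority over 11 ballots:
Sigma vs Gamma: 2+3+1 = 6 for Sigma, 5 for Gamma — Sigma by 6–5.
Sigma vs Beta: Sigma is ranked higher on 2+1 = 3 ballots, Beta on 8. Beta wins 8–3.
Sigma vs Lambda: Lambda wins 8–3.
Sigma–Zeta: Zeta 6–5.
Gamma vs Beta: Gamma wins 8–3.
Gamma vs Lambda: Gamma preferred on 2+3+2+1 = 8 ballots; Gamma wins 8–3.
Gamma vs Zeta: Gamma is ranked higher on 2+2+1 = 5 ballots, Zeta on 6. Zeta wins 6–5.
Beta vs Lambda: Beta preferred on 2+1 = 3 ballots; Lambda wins 8–3.
Beta vs Zeta: 3 to 8, Zeta.
Lambda vs Zeta: Lambda is ranked higher on 2+3+2 = 7 ballots, Zeta on 4. Lambda wins 7–4.
Each book drops at least one matchup (Sigma loses to Beta; Gamma loses to Sigma; Beta loses to Gamma; Lambda loses to Gamma; Zeta loses to Lambda); the cycle Sigma beats Gamma beats Beta beats Sigma rules out a Condorcet winner.

none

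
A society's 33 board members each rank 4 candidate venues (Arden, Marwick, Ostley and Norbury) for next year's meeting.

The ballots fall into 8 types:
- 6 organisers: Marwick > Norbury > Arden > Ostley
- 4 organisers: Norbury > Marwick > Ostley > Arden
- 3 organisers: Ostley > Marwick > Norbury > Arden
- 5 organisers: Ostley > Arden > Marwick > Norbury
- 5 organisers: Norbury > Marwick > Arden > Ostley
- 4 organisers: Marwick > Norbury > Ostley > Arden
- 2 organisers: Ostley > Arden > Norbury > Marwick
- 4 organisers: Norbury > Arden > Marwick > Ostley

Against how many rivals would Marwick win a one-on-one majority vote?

3

Marwick against each rival (33 organisers):
Marwick vs Arden: Marwick, 22–11.
Marwick vs Ostley: Marwick preferred on 6+4+5+4+4 = 23 ballots; Marwick wins 23–10.
Marwick–Norbury: Marwick 18–15.
Marwick beats Arden, Ostley, Norbury — 3 pairwise wins.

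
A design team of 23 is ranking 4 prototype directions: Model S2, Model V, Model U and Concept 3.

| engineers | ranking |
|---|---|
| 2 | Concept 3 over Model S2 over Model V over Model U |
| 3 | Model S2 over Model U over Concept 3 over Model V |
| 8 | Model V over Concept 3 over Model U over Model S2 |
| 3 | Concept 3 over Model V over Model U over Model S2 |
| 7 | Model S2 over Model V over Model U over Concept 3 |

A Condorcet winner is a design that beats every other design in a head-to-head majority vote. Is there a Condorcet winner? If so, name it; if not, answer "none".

none

Pairwise majorities:
Model S2 vs Model V: Model S2 wins 12–11.
Model S2 vs Model U: Model S2, 12–11.
Model S2 vs Concept 3: Concept 3 wins 13–10.
Model V–Model U: Model V 20–3.
Model V vs Concept 3: Model V, 15–8.
Model U vs Concept 3: Concept 3, 13–10.
No design is unbeaten: Model S2 loses to Concept 3; Model V loses to Model S2; Model U loses to Model S2; Concept 3 loses to Model V. In particular Model S2 → Model V → Concept 3 → Model S2 is a majority cycle — no Condorcet winner exists.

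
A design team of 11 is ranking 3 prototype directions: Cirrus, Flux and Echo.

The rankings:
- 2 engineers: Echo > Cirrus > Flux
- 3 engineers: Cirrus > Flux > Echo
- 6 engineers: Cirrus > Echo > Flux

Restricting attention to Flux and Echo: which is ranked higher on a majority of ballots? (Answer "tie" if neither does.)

Echo

Ballots ranking Flux above Echo: 3.
Ballots ranking Echo above Flux: 11 − 3 = 8.
Echo wins the head-to-head 8–3.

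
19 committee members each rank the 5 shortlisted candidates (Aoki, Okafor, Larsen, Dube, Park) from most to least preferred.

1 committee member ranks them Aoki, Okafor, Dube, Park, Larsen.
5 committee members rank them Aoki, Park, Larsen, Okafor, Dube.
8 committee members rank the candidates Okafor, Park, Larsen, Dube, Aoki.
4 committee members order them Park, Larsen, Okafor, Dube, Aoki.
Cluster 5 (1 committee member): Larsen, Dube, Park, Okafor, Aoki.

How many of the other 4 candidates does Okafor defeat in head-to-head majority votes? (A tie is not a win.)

Okafor against each rival (19 committee members):
Okafor vs Aoki: Okafor is ranked higher on 8+4+1 = 13 ballots, Aoki on 6. Okafor wins 13–6.
Okafor vs Larsen: 9 to 10, Larsen.
Okafor–Dube: Okafor 18–1.
Okafor–Park: Park 10–9.
Okafor beats Aoki, Dube; loses to Larsen, Park — 2 pairwise wins.

2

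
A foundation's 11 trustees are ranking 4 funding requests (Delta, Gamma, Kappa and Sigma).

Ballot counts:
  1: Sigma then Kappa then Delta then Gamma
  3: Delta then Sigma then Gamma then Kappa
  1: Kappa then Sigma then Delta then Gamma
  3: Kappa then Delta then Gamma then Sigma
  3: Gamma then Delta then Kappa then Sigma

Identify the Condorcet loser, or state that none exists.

Pairwise majorities:
Delta vs Gamma: Delta preferred on 1+3+1+3 = 8 ballots; Delta wins 8–3.
Delta vs Kappa: Delta, 6–5.
Delta vs Sigma: Delta wins 9–2.
Gamma vs Kappa: Gamma wins 6–5.
Gamma vs Sigma: Gamma, 6–5.
Kappa vs Sigma: 1+3+3 = 7 for Kappa, 4 for Sigma — Kappa by 7–4.
Sigma is beaten in every head-to-head and is the Condorcet loser.

Sigma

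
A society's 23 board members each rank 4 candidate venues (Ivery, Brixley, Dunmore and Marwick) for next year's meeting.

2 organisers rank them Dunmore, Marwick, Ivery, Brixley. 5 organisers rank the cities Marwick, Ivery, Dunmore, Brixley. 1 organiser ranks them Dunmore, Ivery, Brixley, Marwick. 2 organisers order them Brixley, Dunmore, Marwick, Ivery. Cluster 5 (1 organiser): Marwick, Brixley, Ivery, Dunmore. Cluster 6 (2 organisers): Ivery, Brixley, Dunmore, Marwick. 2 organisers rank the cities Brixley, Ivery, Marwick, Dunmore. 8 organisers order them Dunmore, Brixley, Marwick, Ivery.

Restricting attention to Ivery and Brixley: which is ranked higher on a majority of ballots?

Brixley

Ballots ranking Ivery above Brixley: 2 + 5 + 1 + 2 = 10.
Ballots ranking Brixley above Ivery: 23 − 10 = 13.
Brixley wins the head-to-head 13–10.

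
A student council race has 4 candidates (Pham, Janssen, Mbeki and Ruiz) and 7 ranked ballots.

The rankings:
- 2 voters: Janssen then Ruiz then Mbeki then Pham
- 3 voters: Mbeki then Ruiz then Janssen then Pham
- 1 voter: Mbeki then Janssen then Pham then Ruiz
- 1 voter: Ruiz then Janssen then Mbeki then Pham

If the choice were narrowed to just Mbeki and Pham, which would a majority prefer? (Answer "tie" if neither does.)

Ballots ranking Mbeki above Pham: 2 + 3 + 1 + 1 = 7.
Ballots ranking Pham above Mbeki: 7 − 7 = 0.
Mbeki wins the head-to-head 7–0.

Mbeki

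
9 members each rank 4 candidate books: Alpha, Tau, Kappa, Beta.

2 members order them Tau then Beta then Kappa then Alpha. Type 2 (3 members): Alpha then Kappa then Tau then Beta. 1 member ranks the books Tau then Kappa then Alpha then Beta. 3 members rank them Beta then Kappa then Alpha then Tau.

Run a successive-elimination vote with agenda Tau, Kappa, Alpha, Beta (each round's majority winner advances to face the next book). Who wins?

Beta

Round 1: Tau vs Kappa — 3–6, Kappa advances.
Round 2: Kappa vs Alpha — 6–3, Kappa advances.
Round 3: Kappa vs Beta — 4–5, Beta advances.
The agenda winner is Beta.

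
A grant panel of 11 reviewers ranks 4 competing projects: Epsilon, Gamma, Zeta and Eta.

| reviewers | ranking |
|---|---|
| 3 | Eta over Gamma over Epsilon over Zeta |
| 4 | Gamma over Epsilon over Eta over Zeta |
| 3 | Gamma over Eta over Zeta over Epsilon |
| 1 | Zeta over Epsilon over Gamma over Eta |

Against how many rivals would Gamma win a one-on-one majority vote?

Gamma against each rival (11 reviewers):
Gamma vs Epsilon: 3+4+3 = 10 for Gamma, 1 for Epsilon — Gamma by 10–1.
Gamma vs Zeta: Gamma, 10–1.
Gamma vs Eta: Gamma wins 8–3.
Gamma beats Epsilon, Zeta, Eta — 3 pairwise wins.

3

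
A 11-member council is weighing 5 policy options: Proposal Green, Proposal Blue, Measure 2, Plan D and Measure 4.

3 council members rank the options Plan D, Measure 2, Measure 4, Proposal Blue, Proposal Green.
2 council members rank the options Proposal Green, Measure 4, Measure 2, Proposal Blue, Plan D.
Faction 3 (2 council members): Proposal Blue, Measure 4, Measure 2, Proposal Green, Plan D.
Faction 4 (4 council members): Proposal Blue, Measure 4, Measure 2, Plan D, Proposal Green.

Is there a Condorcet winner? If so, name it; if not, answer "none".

Pairwise majorities:
Proposal Green vs Proposal Blue: 2 to 9, Proposal Blue.
Proposal Green vs Measure 2: 2 for Proposal Green, 9 for Measure 2 — Measure 2 by 9–2.
Proposal Green vs Plan D: Proposal Green preferred on 2+2 = 4 ballots; Plan D wins 7–4.
Proposal Green vs Measure 4: 2 to 9, Measure 4.
Proposal Blue vs Measure 2: Proposal Blue is ranked higher on 2+4 = 6 ballots, Measure 2 on 5. Proposal Blue wins 6–5.
Proposal Blue vs Plan D: Proposal Blue preferred on 2+2+4 = 8 ballots; Proposal Blue wins 8–3.
Proposal Blue vs Measure 4: Proposal Blue preferred on 2+4 = 6 ballots; Proposal Blue wins 6–5.
Measure 2 vs Plan D: 8 to 3, Measure 2.
Measure 2 vs Measure 4: Measure 2 is ranked higher on 3 ballots, Measure 4 on 8. Measure 4 wins 8–3.
Plan D vs Measure 4: 3 to 8, Measure 4.
Proposal Blue defeats every rival head-to-head and is the Condorcet winner.

Proposal Blue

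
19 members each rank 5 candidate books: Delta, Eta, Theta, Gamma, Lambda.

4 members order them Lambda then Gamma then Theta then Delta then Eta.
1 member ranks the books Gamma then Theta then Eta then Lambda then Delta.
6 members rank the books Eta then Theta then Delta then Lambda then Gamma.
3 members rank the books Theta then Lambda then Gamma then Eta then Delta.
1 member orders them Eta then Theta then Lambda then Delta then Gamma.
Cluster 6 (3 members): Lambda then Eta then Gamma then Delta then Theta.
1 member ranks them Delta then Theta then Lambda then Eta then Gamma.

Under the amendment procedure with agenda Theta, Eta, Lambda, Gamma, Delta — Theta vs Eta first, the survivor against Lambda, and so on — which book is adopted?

Round 1: Theta vs Eta — 9–10, Eta advances.
Round 2: Eta vs Lambda — 8–11, Lambda advances.
Round 3: Lambda vs Gamma — 18–1, Lambda advances.
Round 4: Lambda vs Delta — 12–7, Lambda advances.
Lambda survives the agenda.

Lambda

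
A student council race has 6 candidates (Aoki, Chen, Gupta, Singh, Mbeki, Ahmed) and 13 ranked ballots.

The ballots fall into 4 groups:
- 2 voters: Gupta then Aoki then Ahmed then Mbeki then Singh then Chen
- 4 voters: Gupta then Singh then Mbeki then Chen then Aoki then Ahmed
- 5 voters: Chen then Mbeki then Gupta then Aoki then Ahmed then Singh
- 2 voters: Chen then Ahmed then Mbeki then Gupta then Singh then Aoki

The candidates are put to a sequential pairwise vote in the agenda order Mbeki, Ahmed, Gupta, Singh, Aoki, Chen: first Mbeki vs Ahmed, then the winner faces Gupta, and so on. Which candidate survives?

Round 1: Mbeki vs Ahmed — 9–4, Mbeki advances.
Round 2: Mbeki vs Gupta — 7–6, Mbeki advances.
Round 3: Mbeki vs Singh — 9–4, Mbeki advances.
Round 4: Mbeki vs Aoki — 11–2, Mbeki advances.
Round 5: Mbeki vs Chen — 6–7, Chen advances.
The agenda winner is Chen.

Chen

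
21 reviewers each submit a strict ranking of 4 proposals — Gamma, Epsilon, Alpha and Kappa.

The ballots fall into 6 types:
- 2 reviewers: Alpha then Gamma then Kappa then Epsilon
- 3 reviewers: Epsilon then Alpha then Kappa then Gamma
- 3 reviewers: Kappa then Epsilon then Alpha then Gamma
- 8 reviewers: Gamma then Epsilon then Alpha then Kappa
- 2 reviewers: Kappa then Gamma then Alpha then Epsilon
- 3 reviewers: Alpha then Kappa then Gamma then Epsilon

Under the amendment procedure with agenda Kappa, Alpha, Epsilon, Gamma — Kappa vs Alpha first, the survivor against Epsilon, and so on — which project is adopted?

Round 1: Kappa vs Alpha — 5–16, Alpha advances.
Round 2: Alpha vs Epsilon — 7–14, Epsilon advances.
Round 3: Epsilon vs Gamma — 6–15, Gamma advances.
The agenda winner is Gamma.

Gamma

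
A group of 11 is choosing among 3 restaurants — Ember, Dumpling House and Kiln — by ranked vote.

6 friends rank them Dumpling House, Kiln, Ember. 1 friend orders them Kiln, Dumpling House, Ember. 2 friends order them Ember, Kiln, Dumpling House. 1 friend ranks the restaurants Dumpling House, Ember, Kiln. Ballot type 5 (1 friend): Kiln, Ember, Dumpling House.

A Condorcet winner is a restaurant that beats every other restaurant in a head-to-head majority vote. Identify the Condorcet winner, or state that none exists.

Dumpling House

Head-to-head results (11 friends):
Ember vs Dumpling House: Dumpling House, 8–3.
Ember vs Kiln: 2+1 = 3 for Ember, 8 for Kiln — Kiln by 8–3.
Dumpling House vs Kiln: 7 to 4, Dumpling House.
Only Dumpling House has no losses; Dumpling House is the Condorcet winner.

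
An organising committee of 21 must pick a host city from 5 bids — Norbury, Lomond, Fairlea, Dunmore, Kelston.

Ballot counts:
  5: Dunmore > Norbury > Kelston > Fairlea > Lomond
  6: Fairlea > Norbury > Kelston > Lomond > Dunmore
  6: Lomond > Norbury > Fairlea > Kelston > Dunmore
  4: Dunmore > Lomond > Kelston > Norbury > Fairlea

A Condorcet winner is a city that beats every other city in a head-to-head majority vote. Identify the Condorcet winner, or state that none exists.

Head-to-head results (21 organisers):
Norbury vs Lomond: Norbury, 11–10.
Norbury vs Fairlea: Norbury, 15–6.
Norbury–Dunmore: Norbury 12–9.
Norbury vs Kelston: Norbury wins 17–4.
Lomond–Fairlea: Fairlea 11–10.
Lomond–Dunmore: Lomond 12–9.
Lomond vs Kelston: Kelston wins 11–10.
Fairlea vs Dunmore: Fairlea wins 12–9.
Fairlea vs Kelston: Fairlea, 12–9.
Dunmore vs Kelston: Kelston, 12–9.
Norbury wins every pairwise contest, so Norbury is the Condorcet winner.

Norbury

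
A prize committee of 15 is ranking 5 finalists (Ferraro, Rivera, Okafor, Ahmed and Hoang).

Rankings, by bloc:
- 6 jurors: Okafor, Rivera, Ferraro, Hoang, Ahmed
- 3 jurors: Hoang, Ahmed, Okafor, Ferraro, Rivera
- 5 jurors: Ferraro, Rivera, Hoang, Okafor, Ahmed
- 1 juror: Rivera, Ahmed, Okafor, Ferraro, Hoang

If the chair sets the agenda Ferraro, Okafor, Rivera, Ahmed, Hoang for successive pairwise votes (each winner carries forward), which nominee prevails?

Hoang

Round 1: Ferraro vs Okafor — 5–10, Okafor advances.
Round 2: Okafor vs Rivera — 9–6, Okafor advances.
Round 3: Okafor vs Ahmed — 11–4, Okafor advances.
Round 4: Okafor vs Hoang — 7–8, Hoang advances.
The agenda winner is Hoang.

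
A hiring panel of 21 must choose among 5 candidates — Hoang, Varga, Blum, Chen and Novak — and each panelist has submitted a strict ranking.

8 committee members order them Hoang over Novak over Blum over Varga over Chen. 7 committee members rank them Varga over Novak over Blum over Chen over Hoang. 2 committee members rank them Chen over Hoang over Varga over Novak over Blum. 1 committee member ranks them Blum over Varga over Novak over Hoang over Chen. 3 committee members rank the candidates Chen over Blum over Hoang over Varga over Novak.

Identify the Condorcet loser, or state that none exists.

none

Head-to-head results (21 committee members):
Hoang vs Varga: Hoang is ranked higher on 8+2+3 = 13 ballots, Varga on 8. Hoang wins 13–8.
Hoang–Blum: Blum 11–10.
Hoang vs Chen: Chen wins 12–9.
Hoang vs Novak: 13 to 8, Hoang.
Varga vs Blum: 7+2 = 9 for Varga, 12 for Blum — Blum by 12–9.
Varga vs Chen: Varga wins 16–5.
Varga vs Novak: Varga wins 13–8.
Blum vs Chen: 16 to 5, Blum.
Blum vs Novak: Novak, 17–4.
Chen vs Novak: Chen preferred on 2+3 = 5 ballots; Novak wins 16–5.
Each candidate has at least one pairwise win (Hoang beats Varga; Varga beats Chen; Blum beats Hoang; Chen beats Hoang; Novak beats Blum) — no Condorcet loser.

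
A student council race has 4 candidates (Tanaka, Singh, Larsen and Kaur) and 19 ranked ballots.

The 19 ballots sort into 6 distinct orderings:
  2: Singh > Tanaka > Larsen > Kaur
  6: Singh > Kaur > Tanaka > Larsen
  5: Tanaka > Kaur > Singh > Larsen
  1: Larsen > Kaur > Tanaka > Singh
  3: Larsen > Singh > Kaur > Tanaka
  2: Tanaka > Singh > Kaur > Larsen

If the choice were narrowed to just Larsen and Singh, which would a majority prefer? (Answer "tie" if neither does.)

Singh

Ballots ranking Larsen above Singh: 1 + 3 = 4.
Ballots ranking Singh above Larsen: 19 − 4 = 15.
Singh wins the head-to-head 15–4.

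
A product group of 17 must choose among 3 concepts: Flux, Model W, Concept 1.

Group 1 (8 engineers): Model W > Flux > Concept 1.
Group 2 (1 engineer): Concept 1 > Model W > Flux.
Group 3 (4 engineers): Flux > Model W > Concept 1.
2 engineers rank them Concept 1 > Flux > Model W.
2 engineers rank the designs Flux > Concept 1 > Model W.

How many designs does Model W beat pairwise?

Model W against each rival (17 engineers):
Model W vs Flux: Model W preferred on 8+1 = 9 ballots; Model W wins 9–8.
Model W vs Concept 1: Model W, 12–5.
Model W beats Flux, Concept 1 — 2 pairwise wins.

2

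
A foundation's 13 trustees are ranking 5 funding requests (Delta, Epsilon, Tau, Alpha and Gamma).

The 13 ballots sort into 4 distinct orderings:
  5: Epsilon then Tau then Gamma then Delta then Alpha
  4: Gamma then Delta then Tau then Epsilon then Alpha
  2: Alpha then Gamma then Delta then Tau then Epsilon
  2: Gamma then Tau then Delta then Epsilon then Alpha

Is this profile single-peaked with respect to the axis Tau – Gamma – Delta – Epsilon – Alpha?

no

Axis positions: Tau=1, Gamma=2, Delta=3, Epsilon=4, Alpha=5.
Faction 1: ranking walks positions 4-1-2-3-5; Tau is ranked above Delta even though Delta lies between Tau and the peak Epsilon on the axis — preferences dip and rise again. Not single-peaked.
Faction 2 (peak Gamma at position 2): ranking walks positions 2-3-1-4-5, expanding outward from the peak — single-peaked.
Faction 3: ranking walks positions 5-2-3-1-4; Gamma is ranked above Epsilon even though Epsilon lies between Gamma and the peak Alpha on the axis — preferences dip and rise again. Not single-peaked.
Faction 4 (peak Gamma at position 2): ranking walks positions 2-1-3-4-5, expanding outward from the peak — single-peaked.
Faction 1 violates single-peakedness, so the profile is not single-peaked on this axis.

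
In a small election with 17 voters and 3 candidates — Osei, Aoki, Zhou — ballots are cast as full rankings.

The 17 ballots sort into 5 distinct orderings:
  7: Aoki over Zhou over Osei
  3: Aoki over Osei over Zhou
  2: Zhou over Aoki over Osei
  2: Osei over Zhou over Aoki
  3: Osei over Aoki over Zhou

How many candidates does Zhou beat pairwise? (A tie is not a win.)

Zhou against each rival (17 voters):
Zhou vs Osei: 9 to 8, Zhou.
Zhou–Aoki: Aoki 13–4.
Zhou beats Osei; loses to Aoki — 1 pairwise win.

1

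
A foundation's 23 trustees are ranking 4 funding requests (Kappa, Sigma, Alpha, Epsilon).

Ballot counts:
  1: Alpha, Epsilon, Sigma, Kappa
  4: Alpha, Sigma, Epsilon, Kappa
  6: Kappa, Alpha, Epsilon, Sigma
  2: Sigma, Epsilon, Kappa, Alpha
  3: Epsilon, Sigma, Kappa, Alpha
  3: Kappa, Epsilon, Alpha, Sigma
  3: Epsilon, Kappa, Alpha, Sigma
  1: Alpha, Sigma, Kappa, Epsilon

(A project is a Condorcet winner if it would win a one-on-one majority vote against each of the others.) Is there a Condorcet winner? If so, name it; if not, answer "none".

Check each pair by majority over 23 ballots:
Kappa–Sigma: Kappa 12–11.
Kappa vs Alpha: Kappa is ranked higher on 6+2+3+3+3 = 17 ballots, Alpha on 6. Kappa wins 17–6.
Kappa–Epsilon: Epsilon 13–10.
Sigma vs Alpha: 5 to 18, Alpha.
Sigma vs Epsilon: Sigma preferred on 4+2+1 = 7 ballots; Epsilon wins 16–7.
Alpha vs Epsilon: 1+4+6+1 = 12 for Alpha, 11 for Epsilon — Alpha by 12–11.
Each project drops at least one matchup (Kappa loses to Epsilon; Sigma loses to Kappa; Alpha loses to Kappa; Epsilon loses to Alpha); the cycle Kappa > Alpha > Epsilon > Kappa rules out a Condorcet winner.

none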